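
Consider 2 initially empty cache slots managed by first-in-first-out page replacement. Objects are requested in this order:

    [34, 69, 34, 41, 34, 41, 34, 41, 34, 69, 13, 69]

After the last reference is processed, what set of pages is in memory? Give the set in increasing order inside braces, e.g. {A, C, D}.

{13, 69}

34 → miss, frames (34)
69 → miss, frames (34 69)
34 → hit
41 → miss, evict 34, frames (69 41)
34 → miss, evict 69, frames (41 34)
41 → hit
34 → hit
41 → hit
34 → hit
69 → miss, evict 41, frames (34 69)
13 → miss, evict 34, frames (69 13)
69 → hit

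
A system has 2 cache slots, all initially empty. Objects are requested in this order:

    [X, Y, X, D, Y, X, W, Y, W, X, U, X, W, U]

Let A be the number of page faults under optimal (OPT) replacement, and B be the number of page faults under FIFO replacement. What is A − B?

-1

Under OPT: F F . F . F F . . F F . F . → 8 faults.
Under FIFO: F F . F . F F F . F F . F . → 9 faults.
A − B = 8 − 9 = -1.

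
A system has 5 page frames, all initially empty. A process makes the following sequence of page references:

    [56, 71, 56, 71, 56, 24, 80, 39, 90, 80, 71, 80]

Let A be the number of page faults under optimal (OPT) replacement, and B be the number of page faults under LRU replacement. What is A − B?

-1

Under OPT: F F . . . F F F F . . . → 6 faults.
Under LRU: F F . . . F F F F . F . → 7 faults.
A − B = 6 − 7 = -1.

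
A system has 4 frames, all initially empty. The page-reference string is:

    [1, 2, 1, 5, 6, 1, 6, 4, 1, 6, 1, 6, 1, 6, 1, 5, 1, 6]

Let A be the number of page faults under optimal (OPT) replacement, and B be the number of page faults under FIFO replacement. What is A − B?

-1

Under OPT: F F . F F . . F . . . . . . . . . . → 5 faults.
Under FIFO: F F . F F . . F F . . . . . . . . . → 6 faults.
A − B = 5 − 6 = -1.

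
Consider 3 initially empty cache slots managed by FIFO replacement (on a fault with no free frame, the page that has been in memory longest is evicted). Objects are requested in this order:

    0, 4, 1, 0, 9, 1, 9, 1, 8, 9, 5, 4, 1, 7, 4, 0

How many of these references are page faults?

10

0 -> fault, frames {0}
4 -> fault, frames {0,4}
1 -> fault, frames {0,4,1}
0 -> hit
9 -> fault, evict 0, frames {4,1,9}
1 -> hit
9 -> hit
1 -> hit
8 -> fault, evict 4, frames {1,9,8}
9 -> hit
5 -> fault, evict 1, frames {9,8,5}
4 -> fault, evict 9, frames {8,5,4}
1 -> fault, evict 8, frames {5,4,1}
7 -> fault, evict 5, frames {4,1,7}
4 -> hit
0 -> fault, evict 4, frames {1,7,0}
Page faults: 10.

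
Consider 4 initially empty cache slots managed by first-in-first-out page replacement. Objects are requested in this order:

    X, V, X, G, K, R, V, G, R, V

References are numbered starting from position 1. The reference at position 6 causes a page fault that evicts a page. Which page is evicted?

pos 1: X -> miss, frames {X}
pos 2: V -> miss, frames {X,V}
pos 3: X -> hit
pos 4: G -> miss, frames {X,V,G}
pos 5: K -> miss, frames {X,V,G,K}
pos 6: R -> miss, evict X, frames {V,G,K,R}
At position 6, page X is evicted.

X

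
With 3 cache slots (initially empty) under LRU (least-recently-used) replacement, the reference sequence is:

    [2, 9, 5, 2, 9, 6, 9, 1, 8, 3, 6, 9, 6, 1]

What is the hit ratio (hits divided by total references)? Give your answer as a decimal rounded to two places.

0.29

2 → miss, frames [2]
9 → miss, frames [2, 9]
5 → miss, frames [2, 9, 5]
2 → hit
9 → hit
6 → miss, evict 5, frames [2, 9, 6]
9 → hit
1 → miss, evict 2, frames [6, 9, 1]
8 → miss, evict 6, frames [9, 1, 8]
3 → miss, evict 9, frames [1, 8, 3]
6 → miss, evict 1, frames [8, 3, 6]
9 → miss, evict 8, frames [3, 6, 9]
6 → hit
1 → miss, evict 3, frames [9, 6, 1]
Hits: 4 of 14 references → 4/14 = 0.2857.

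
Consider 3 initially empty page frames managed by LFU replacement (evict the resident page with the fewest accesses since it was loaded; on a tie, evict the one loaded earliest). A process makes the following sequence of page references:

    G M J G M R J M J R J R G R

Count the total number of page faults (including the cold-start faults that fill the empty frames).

8

G: fault, frames [G]
M: fault, frames [G, M]
J: fault, frames [G, M, J]
G: hit
M: hit
R: fault, evict J, frames [G, M, R]
J: fault, evict R, frames [G, M, J]
M: hit
J: hit
R: fault, evict G, frames [M, J, R]
J: hit
R: hit
G: fault, evict R, frames [M, J, G]
R: fault, evict G, frames [M, J, R]
Page faults: 8.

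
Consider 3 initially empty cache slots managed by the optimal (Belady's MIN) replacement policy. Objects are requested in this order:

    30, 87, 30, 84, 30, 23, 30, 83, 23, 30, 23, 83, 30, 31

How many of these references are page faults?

30: miss, frames {30}
87: miss, frames {30,87}
30: hit
84: miss, frames {30,87,84}
30: hit
23: miss, evict 84, frames {30,87,23}
30: hit
83: miss, evict 87, frames {30,23,83}
23: hit
30: hit
23: hit
83: hit
30: hit
31: miss, evict 83, frames {30,23,31}
Page faults: 6.

6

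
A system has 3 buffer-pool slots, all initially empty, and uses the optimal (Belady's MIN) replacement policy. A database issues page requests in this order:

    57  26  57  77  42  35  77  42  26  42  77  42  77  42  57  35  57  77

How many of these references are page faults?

57: miss, frames {57}
26: miss, frames {57,26}
57: hit
77: miss, frames {57,26,77}
42: miss, evict 57, frames {26,77,42}
35: miss, evict 26, frames {77,42,35}
77: hit
42: hit
26: miss, evict 35, frames {77,42,26}
42: hit
77: hit
42: hit
77: hit
42: hit
57: miss, evict 26, frames {77,42,57}
35: miss, evict 42, frames {77,57,35}
57: hit
77: hit
Page faults: 8.

8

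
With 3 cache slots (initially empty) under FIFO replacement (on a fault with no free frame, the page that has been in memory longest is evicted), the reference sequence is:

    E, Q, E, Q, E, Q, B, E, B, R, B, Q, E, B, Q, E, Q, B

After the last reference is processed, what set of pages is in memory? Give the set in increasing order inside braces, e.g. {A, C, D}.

E -> fault, frames [E]
Q -> fault, frames [E, Q]
E -> hit
Q -> hit
E -> hit
Q -> hit
B -> fault, frames [E, Q, B]
E -> hit
B -> hit
R -> fault, evict E, frames [Q, B, R]
B -> hit
Q -> hit
E -> fault, evict Q, frames [B, R, E]
B -> hit
Q -> fault, evict B, frames [R, E, Q]
E -> hit
Q -> hit
B -> fault, evict R, frames [E, Q, B]

{B, E, Q}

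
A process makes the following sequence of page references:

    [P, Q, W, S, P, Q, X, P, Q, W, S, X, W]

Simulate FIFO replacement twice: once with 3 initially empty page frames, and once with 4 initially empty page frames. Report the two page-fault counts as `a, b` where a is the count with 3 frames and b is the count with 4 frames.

3 frames: F F F F F F F . . F F . . → 9 faults.
4 frames: F F F F . . F F F F F F . → 10 faults.
10 > 9: adding a frame increased faults — Belady's anomaly.

9, 10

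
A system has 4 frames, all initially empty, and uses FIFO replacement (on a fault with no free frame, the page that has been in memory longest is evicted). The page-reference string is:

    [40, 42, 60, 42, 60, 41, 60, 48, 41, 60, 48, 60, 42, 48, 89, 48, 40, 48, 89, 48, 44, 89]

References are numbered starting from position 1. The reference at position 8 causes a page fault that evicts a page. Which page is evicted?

pos 1: 40: miss, frames [40]
pos 2: 42: miss, frames [40, 42]
pos 3: 60: miss, frames [40, 42, 60]
pos 4: 42: hit
pos 5: 60: hit
pos 6: 41: miss, frames [40, 42, 60, 41]
pos 7: 60: hit
pos 8: 48: miss, evict 40, frames [42, 60, 41, 48]
At position 8, page 40 is evicted.

40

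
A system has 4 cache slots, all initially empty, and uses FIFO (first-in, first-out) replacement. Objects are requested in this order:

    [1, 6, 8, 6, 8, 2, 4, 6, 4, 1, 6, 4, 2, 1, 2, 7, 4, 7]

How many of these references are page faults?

8

1 → miss, frames [1]
6 → miss, frames [1, 6]
8 → miss, frames [1, 6, 8]
6 → hit
8 → hit
2 → miss, frames [1, 6, 8, 2]
4 → miss, evict 1, frames [6, 8, 2, 4]
6 → hit
4 → hit
1 → miss, evict 6, frames [8, 2, 4, 1]
6 → miss, evict 8, frames [2, 4, 1, 6]
4 → hit
2 → hit
1 → hit
2 → hit
7 → miss, evict 2, frames [4, 1, 6, 7]
4 → hit
7 → hit
Page faults: 8.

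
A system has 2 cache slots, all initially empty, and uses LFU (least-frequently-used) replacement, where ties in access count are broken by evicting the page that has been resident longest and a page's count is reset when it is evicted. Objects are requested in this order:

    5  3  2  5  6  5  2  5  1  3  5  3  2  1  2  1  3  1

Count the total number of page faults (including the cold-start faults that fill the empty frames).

5: miss, frames (5)
3: miss, frames (5 3)
2: miss, evict 5, frames (3 2)
5: miss, evict 3, frames (2 5)
6: miss, evict 2, frames (5 6)
5: hit
2: miss, evict 6, frames (5 2)
5: hit
1: miss, evict 2, frames (5 1)
3: miss, evict 1, frames (5 3)
5: hit
3: hit
2: miss, evict 3, frames (5 2)
1: miss, evict 2, frames (5 1)
2: miss, evict 1, frames (5 2)
1: miss, evict 2, frames (5 1)
3: miss, evict 1, frames (5 3)
1: miss, evict 3, frames (5 1)
Page faults: 14.

14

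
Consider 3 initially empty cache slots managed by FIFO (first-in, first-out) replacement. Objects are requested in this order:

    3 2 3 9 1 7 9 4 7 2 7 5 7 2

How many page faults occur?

3 -> miss, frames [3]
2 -> miss, frames [3, 2]
3 -> hit
9 -> miss, frames [3, 2, 9]
1 -> miss, evict 3, frames [2, 9, 1]
7 -> miss, evict 2, frames [9, 1, 7]
9 -> hit
4 -> miss, evict 9, frames [1, 7, 4]
7 -> hit
2 -> miss, evict 1, frames [7, 4, 2]
7 -> hit
5 -> miss, evict 7, frames [4, 2, 5]
7 -> miss, evict 4, frames [2, 5, 7]
2 -> hit
Page faults: 9.

9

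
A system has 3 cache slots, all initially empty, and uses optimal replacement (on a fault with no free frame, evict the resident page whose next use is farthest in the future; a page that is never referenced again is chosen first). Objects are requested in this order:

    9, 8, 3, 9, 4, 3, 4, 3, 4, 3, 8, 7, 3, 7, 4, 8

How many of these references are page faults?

6

9 -> miss, frames {9}
8 -> miss, frames {9,8}
3 -> miss, frames {9,8,3}
9 -> hit
4 -> miss, evict 9, frames {8,3,4}
3 -> hit
4 -> hit
3 -> hit
4 -> hit
3 -> hit
8 -> hit
7 -> miss, evict 8, frames {3,4,7}
3 -> hit
7 -> hit
4 -> hit
8 -> miss, evict 7, frames {3,4,8}
Page faults: 6.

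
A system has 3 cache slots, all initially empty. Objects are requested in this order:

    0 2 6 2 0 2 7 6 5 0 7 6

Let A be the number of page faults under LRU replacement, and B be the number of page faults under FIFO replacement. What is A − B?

Under LRU: F F F . . . F F F F F F → 9 faults.
Under FIFO: F F F . . . F . F F . F → 7 faults.
A − B = 9 − 7 = 2.

2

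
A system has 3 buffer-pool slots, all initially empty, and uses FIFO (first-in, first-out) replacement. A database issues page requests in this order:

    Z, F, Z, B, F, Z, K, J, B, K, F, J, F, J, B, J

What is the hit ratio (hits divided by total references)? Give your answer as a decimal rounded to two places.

Z -> fault, frames {Z}
F -> fault, frames {Z,F}
Z -> hit
B -> fault, frames {Z,F,B}
F -> hit
Z -> hit
K -> fault, evict Z, frames {F,B,K}
J -> fault, evict F, frames {B,K,J}
B -> hit
K -> hit
F -> fault, evict B, frames {K,J,F}
J -> hit
F -> hit
J -> hit
B -> fault, evict K, frames {J,F,B}
J -> hit
Hits: 9 of 16 references → 9/16 = 0.5625.

0.56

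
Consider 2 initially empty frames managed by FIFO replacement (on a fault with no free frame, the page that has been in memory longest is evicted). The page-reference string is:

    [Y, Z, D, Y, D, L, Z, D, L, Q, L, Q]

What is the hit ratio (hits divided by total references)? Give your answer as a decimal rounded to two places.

0.25

Y -> fault, frames (Y)
Z -> fault, frames (Y Z)
D -> fault, evict Y, frames (Z D)
Y -> fault, evict Z, frames (D Y)
D -> hit
L -> fault, evict D, frames (Y L)
Z -> fault, evict Y, frames (L Z)
D -> fault, evict L, frames (Z D)
L -> fault, evict Z, frames (D L)
Q -> fault, evict D, frames (L Q)
L -> hit
Q -> hit
Hits: 3 of 12 references → 3/12 = 0.2500.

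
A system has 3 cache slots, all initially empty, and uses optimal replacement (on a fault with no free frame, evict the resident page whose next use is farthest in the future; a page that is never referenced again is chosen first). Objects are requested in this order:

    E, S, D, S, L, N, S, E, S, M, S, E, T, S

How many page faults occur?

7

E -> fault, frames [E]
S -> fault, frames [E, S]
D -> fault, frames [E, S, D]
S -> hit
L -> fault, evict D, frames [E, S, L]
N -> fault, evict L, frames [E, S, N]
S -> hit
E -> hit
S -> hit
M -> fault, evict N, frames [E, S, M]
S -> hit
E -> hit
T -> fault, evict M, frames [E, S, T]
S -> hit
Page faults: 7.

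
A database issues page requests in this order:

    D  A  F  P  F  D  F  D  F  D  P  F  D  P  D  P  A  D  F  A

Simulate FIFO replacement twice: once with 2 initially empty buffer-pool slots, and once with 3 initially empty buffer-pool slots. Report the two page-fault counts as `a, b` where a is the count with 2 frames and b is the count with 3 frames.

2 frames: F F F F . F F . . . F . F . . . F . F . → 10 faults.
3 frames: F F F F . F . . . . . . . . . . F . F . → 7 faults.
7 < 10: adding a frame reduced faults, as is typical.

10, 7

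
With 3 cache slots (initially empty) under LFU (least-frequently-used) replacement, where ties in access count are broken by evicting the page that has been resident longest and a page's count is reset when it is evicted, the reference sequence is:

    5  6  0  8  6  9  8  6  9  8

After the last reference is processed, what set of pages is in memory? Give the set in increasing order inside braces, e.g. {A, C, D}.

5 → miss, frames [5]
6 → miss, frames [5, 6]
0 → miss, frames [5, 6, 0]
8 → miss, evict 5, frames [6, 0, 8]
6 → hit
9 → miss, evict 0, frames [6, 8, 9]
8 → hit
6 → hit
9 → hit
8 → hit

{6, 8, 9}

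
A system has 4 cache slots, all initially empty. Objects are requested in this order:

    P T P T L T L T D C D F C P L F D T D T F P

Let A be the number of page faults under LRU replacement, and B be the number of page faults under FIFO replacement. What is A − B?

-1

Under LRU: F F . . F . . . F F . F . F F . F F . . . F → 11 faults.
Under FIFO: F F . . F . . . F F . F . F F . F F . . F F → 12 faults.
A − B = 11 − 12 = -1.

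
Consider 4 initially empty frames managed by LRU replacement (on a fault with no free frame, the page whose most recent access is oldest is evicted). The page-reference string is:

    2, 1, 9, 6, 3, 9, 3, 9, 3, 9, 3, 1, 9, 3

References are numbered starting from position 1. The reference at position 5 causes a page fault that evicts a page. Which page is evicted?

2

pos 1: 2 -> fault, frames (2)
pos 2: 1 -> fault, frames (2 1)
pos 3: 9 -> fault, frames (2 1 9)
pos 4: 6 -> fault, frames (2 1 9 6)
pos 5: 3 -> fault, evict 2, frames (1 9 6 3)
At position 5, page 2 is evicted.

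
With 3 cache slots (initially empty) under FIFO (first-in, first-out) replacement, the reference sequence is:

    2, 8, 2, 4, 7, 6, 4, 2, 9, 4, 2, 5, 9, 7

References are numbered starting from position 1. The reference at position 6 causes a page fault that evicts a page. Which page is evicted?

pos 1: 2 → miss, frames [2]
pos 2: 8 → miss, frames [2, 8]
pos 3: 2 → hit
pos 4: 4 → miss, frames [2, 8, 4]
pos 5: 7 → miss, evict 2, frames [8, 4, 7]
pos 6: 6 → miss, evict 8, frames [4, 7, 6]
At position 6, page 8 is evicted.

8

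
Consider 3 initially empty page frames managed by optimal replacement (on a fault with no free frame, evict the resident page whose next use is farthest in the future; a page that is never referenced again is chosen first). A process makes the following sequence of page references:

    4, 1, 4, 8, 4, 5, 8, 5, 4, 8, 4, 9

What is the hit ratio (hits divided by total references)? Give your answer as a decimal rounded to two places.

4: miss, frames {4}
1: miss, frames {4,1}
4: hit
8: miss, frames {4,1,8}
4: hit
5: miss, evict 1, frames {4,8,5}
8: hit
5: hit
4: hit
8: hit
4: hit
9: miss, evict 5, frames {4,8,9}
Hits: 7 of 12 references → 7/12 = 0.5833.

0.58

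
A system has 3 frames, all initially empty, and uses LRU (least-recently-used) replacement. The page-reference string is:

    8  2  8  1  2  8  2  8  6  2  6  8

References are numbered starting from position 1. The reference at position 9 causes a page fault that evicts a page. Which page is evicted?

1

pos 1: 8: fault, frames (8)
pos 2: 2: fault, frames (8 2)
pos 3: 8: hit
pos 4: 1: fault, frames (2 8 1)
pos 5: 2: hit
pos 6: 8: hit
pos 7: 2: hit
pos 8: 8: hit
pos 9: 6: fault, evict 1, frames (2 8 6)
At position 9, page 1 is evicted.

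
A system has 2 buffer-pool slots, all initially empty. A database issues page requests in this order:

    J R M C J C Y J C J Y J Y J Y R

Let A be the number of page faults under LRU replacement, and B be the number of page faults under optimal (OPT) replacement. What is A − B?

2

Under LRU: F F F F F . F F F . F . . . . F → 10 faults.
Under OPT: F F F F . . F . F . F . . . . F → 8 faults.
A − B = 10 − 8 = 2.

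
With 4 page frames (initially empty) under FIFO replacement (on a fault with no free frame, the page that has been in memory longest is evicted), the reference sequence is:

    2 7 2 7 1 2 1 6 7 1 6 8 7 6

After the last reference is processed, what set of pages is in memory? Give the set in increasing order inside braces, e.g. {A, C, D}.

{1, 6, 7, 8}

2: miss, frames (2)
7: miss, frames (2 7)
2: hit
7: hit
1: miss, frames (2 7 1)
2: hit
1: hit
6: miss, frames (2 7 1 6)
7: hit
1: hit
6: hit
8: miss, evict 2, frames (7 1 6 8)
7: hit
6: hit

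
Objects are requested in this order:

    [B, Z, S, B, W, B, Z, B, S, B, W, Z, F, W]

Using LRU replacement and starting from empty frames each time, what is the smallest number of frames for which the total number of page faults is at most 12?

2

f=1: 14 faults
f=2: 11 faults
f=3: 9 faults
f=4: 5 faults
f=5: 5 faults
Smallest f with faults ≤ 12 is 2.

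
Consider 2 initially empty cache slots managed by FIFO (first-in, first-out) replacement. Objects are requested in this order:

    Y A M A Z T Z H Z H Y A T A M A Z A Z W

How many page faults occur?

Y → fault, frames {Y}
A → fault, frames {Y,A}
M → fault, evict Y, frames {A,M}
A → hit
Z → fault, evict A, frames {M,Z}
T → fault, evict M, frames {Z,T}
Z → hit
H → fault, evict Z, frames {T,H}
Z → fault, evict T, frames {H,Z}
H → hit
Y → fault, evict H, frames {Z,Y}
A → fault, evict Z, frames {Y,A}
T → fault, evict Y, frames {A,T}
A → hit
M → fault, evict A, frames {T,M}
A → fault, evict T, frames {M,A}
Z → fault, evict M, frames {A,Z}
A → hit
Z → hit
W → fault, evict A, frames {Z,W}
Page faults: 14.

14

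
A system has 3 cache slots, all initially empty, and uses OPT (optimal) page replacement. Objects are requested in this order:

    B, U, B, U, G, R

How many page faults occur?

4

B: miss, frames {B}
U: miss, frames {B,U}
B: hit
U: hit
G: miss, frames {B,U,G}
R: miss, evict G, frames {B,U,R}
Page faults: 4.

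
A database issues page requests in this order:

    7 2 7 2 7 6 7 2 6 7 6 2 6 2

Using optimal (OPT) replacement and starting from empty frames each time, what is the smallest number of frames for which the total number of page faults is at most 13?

2

f=1: 14 faults
f=2: 6 faults
f=3: 3 faults
Smallest f with faults ≤ 13 is 2.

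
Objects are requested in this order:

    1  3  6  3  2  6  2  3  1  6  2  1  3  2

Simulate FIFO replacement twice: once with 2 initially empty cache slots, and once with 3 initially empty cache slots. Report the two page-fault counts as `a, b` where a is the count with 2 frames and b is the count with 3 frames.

11, 6

2 frames: F F F . F . . F F F F F F F → 11 faults.
3 frames: F F F . F . . . F . . . F . → 6 faults.
6 < 11: adding a frame reduced faults, as is typical.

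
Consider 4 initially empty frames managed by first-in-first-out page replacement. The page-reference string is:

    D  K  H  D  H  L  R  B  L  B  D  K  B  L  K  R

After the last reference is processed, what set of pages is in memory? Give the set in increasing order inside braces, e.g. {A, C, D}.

D -> fault, frames [D]
K -> fault, frames [D, K]
H -> fault, frames [D, K, H]
D -> hit
H -> hit
L -> fault, frames [D, K, H, L]
R -> fault, evict D, frames [K, H, L, R]
B -> fault, evict K, frames [H, L, R, B]
L -> hit
B -> hit
D -> fault, evict H, frames [L, R, B, D]
K -> fault, evict L, frames [R, B, D, K]
B -> hit
L -> fault, evict R, frames [B, D, K, L]
K -> hit
R -> fault, evict B, frames [D, K, L, R]

{D, K, L, R}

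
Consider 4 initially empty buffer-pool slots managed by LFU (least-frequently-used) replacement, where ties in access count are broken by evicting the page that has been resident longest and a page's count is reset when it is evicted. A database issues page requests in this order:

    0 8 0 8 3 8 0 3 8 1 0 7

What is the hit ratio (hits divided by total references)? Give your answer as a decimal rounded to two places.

0: miss, frames {0}
8: miss, frames {0,8}
0: hit
8: hit
3: miss, frames {0,8,3}
8: hit
0: hit
3: hit
8: hit
1: miss, frames {0,8,3,1}
0: hit
7: miss, evict 1, frames {0,8,3,7}
Hits: 7 of 12 references → 7/12 = 0.5833.

0.58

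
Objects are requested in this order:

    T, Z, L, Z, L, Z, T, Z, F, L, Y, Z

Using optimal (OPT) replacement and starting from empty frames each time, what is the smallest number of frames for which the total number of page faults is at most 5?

f=1: 12 faults
f=2: 7 faults
f=3: 5 faults
f=4: 5 faults
f=5: 5 faults
Smallest f with faults ≤ 5 is 3.

3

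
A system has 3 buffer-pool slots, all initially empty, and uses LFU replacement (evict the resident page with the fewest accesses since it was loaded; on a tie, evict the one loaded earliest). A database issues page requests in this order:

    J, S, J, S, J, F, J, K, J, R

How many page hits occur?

5

J: miss, frames [J]
S: miss, frames [J, S]
J: hit
S: hit
J: hit
F: miss, frames [J, S, F]
J: hit
K: miss, evict F, frames [J, S, K]
J: hit
R: miss, evict K, frames [J, S, R]
Hits: 5.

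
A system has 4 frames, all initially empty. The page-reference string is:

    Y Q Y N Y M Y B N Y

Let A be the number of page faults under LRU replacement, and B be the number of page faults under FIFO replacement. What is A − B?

Under LRU: F F . F . F . F . . → 5 faults.
Under FIFO: F F . F . F . F . F → 6 faults.
A − B = 5 − 6 = -1.

-1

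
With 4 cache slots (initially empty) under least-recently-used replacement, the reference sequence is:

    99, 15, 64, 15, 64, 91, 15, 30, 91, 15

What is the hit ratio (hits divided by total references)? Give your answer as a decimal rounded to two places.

99 -> fault, frames [99]
15 -> fault, frames [99, 15]
64 -> fault, frames [99, 15, 64]
15 -> hit
64 -> hit
91 -> fault, frames [99, 15, 64, 91]
15 -> hit
30 -> fault, evict 99, frames [64, 91, 15, 30]
91 -> hit
15 -> hit
Hits: 5 of 10 references → 5/10 = 0.5000.

0.50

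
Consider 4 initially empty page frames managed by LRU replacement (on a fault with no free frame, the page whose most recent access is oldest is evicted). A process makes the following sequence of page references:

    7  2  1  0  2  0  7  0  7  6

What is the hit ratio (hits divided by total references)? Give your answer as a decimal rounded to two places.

7: fault, frames [7]
2: fault, frames [7, 2]
1: fault, frames [7, 2, 1]
0: fault, frames [7, 2, 1, 0]
2: hit
0: hit
7: hit
0: hit
7: hit
6: fault, evict 1, frames [2, 0, 7, 6]
Hits: 5 of 10 references → 5/10 = 0.5000.

0.50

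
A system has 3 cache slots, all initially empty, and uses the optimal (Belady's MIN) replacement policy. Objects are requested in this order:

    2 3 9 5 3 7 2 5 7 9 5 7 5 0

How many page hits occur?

2: miss, frames {2}
3: miss, frames {2,3}
9: miss, frames {2,3,9}
5: miss, evict 9, frames {2,3,5}
3: hit
7: miss, evict 3, frames {2,5,7}
2: hit
5: hit
7: hit
9: miss, evict 2, frames {5,7,9}
5: hit
7: hit
5: hit
0: miss, evict 9, frames {5,7,0}
Hits: 7.

7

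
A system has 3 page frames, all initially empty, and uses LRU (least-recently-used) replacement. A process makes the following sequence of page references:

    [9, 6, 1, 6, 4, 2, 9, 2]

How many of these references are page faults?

6

9: miss, frames (9)
6: miss, frames (9 6)
1: miss, frames (9 6 1)
6: hit
4: miss, evict 9, frames (1 6 4)
2: miss, evict 1, frames (6 4 2)
9: miss, evict 6, frames (4 2 9)
2: hit
Page faults: 6.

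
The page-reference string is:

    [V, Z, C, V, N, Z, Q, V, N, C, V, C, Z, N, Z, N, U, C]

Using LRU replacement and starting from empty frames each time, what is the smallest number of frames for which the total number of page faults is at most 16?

2

f=1: 18 faults
f=2: 15 faults
f=3: 13 faults
f=4: 8 faults
f=5: 6 faults
f=6: 6 faults
Smallest f with faults ≤ 16 is 2.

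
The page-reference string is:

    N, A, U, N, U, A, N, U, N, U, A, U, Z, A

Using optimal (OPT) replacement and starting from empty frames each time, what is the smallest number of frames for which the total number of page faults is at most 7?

f=1: 14 faults
f=2: 7 faults
f=3: 4 faults
f=4: 4 faults
Smallest f with faults ≤ 7 is 2.

2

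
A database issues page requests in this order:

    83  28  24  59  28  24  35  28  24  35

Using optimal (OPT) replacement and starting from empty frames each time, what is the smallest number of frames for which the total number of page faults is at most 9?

f=1: 10 faults
f=2: 7 faults
f=3: 5 faults
f=4: 5 faults
f=5: 5 faults
Smallest f with faults ≤ 9 is 2.

2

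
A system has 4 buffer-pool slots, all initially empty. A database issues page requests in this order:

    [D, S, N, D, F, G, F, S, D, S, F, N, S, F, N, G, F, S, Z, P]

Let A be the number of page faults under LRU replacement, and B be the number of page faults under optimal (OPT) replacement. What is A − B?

2

Under LRU: F F F . F F . F . . . F . . . F . . F F → 10 faults.
Under OPT: F F F . F F . . . . . F . . . . . . F F → 8 faults.
A − B = 10 − 8 = 2.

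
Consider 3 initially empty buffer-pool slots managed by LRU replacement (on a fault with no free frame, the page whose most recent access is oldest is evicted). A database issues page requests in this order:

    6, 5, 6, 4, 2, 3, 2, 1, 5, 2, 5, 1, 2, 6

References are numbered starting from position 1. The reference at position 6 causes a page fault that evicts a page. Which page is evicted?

6

pos 1: 6 -> miss, frames [6]
pos 2: 5 -> miss, frames [6, 5]
pos 3: 6 -> hit
pos 4: 4 -> miss, frames [5, 6, 4]
pos 5: 2 -> miss, evict 5, frames [6, 4, 2]
pos 6: 3 -> miss, evict 6, frames [4, 2, 3]
At position 6, page 6 is evicted.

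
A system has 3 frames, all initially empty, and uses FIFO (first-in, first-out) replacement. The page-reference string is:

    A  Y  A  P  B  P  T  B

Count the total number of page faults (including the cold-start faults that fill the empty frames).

5

A: fault, frames (A)
Y: fault, frames (A Y)
A: hit
P: fault, frames (A Y P)
B: fault, evict A, frames (Y P B)
P: hit
T: fault, evict Y, frames (P B T)
B: hit
Page faults: 5.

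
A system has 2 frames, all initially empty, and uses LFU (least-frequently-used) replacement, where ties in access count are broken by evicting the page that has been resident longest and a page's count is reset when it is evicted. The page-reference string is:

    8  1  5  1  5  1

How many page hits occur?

8 -> fault, frames [8]
1 -> fault, frames [8, 1]
5 -> fault, evict 8, frames [1, 5]
1 -> hit
5 -> hit
1 -> hit
Hits: 3.

3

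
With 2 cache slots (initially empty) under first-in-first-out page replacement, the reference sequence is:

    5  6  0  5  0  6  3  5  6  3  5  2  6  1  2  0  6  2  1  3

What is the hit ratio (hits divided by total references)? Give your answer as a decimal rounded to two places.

5 -> fault, frames {5}
6 -> fault, frames {5,6}
0 -> fault, evict 5, frames {6,0}
5 -> fault, evict 6, frames {0,5}
0 -> hit
6 -> fault, evict 0, frames {5,6}
3 -> fault, evict 5, frames {6,3}
5 -> fault, evict 6, frames {3,5}
6 -> fault, evict 3, frames {5,6}
3 -> fault, evict 5, frames {6,3}
5 -> fault, evict 6, frames {3,5}
2 -> fault, evict 3, frames {5,2}
6 -> fault, evict 5, frames {2,6}
1 -> fault, evict 2, frames {6,1}
2 -> fault, evict 6, frames {1,2}
0 -> fault, evict 1, frames {2,0}
6 -> fault, evict 2, frames {0,6}
2 -> fault, evict 0, frames {6,2}
1 -> fault, evict 6, frames {2,1}
3 -> fault, evict 2, frames {1,3}
Hits: 1 of 20 references → 1/20 = 0.0500.

0.05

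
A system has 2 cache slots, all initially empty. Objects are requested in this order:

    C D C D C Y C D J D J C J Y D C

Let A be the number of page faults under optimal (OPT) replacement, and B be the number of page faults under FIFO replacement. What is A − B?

Under OPT: F F . . . F . F F . . F . F F . → 8 faults.
Under FIFO: F F . . . F F F F . . F . F F F → 10 faults.
A − B = 8 − 10 = -2.

-2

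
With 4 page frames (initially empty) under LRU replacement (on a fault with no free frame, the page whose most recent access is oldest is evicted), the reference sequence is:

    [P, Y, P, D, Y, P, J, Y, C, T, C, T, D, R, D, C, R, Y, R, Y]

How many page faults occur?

P -> miss, frames {P}
Y -> miss, frames {P,Y}
P -> hit
D -> miss, frames {Y,P,D}
Y -> hit
P -> hit
J -> miss, frames {D,Y,P,J}
Y -> hit
C -> miss, evict D, frames {P,J,Y,C}
T -> miss, evict P, frames {J,Y,C,T}
C -> hit
T -> hit
D -> miss, evict J, frames {Y,C,T,D}
R -> miss, evict Y, frames {C,T,D,R}
D -> hit
C -> hit
R -> hit
Y -> miss, evict T, frames {D,C,R,Y}
R -> hit
Y -> hit
Page faults: 9.

9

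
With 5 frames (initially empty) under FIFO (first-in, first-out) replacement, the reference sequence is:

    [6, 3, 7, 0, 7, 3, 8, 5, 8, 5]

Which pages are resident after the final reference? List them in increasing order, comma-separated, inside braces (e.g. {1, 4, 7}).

6: fault, frames (6)
3: fault, frames (6 3)
7: fault, frames (6 3 7)
0: fault, frames (6 3 7 0)
7: hit
3: hit
8: fault, frames (6 3 7 0 8)
5: fault, evict 6, frames (3 7 0 8 5)
8: hit
5: hit

{0, 3, 5, 7, 8}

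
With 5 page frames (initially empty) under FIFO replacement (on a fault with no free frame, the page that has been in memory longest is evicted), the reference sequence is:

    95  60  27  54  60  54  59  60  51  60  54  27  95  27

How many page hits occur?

95: fault, frames [95]
60: fault, frames [95, 60]
27: fault, frames [95, 60, 27]
54: fault, frames [95, 60, 27, 54]
60: hit
54: hit
59: fault, frames [95, 60, 27, 54, 59]
60: hit
51: fault, evict 95, frames [60, 27, 54, 59, 51]
60: hit
54: hit
27: hit
95: fault, evict 60, frames [27, 54, 59, 51, 95]
27: hit
Hits: 7.

7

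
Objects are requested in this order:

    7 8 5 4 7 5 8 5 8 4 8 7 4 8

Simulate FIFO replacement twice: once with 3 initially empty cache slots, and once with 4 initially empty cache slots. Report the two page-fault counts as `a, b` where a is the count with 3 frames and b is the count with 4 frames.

3 frames: F F F F F . F F . F . F . F → 10 faults.
4 frames: F F F F . . . . . . . . . . → 4 faults.
4 < 10: adding a frame reduced faults, as is typical.

10, 4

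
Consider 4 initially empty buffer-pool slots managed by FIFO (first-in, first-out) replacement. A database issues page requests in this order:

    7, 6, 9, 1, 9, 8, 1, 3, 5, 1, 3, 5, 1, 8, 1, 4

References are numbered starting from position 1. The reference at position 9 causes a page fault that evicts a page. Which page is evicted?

9

pos 1: 7 -> miss, frames (7)
pos 2: 6 -> miss, frames (7 6)
pos 3: 9 -> miss, frames (7 6 9)
pos 4: 1 -> miss, frames (7 6 9 1)
pos 5: 9 -> hit
pos 6: 8 -> miss, evict 7, frames (6 9 1 8)
pos 7: 1 -> hit
pos 8: 3 -> miss, evict 6, frames (9 1 8 3)
pos 9: 5 -> miss, evict 9, frames (1 8 3 5)
At position 9, page 9 is evicted.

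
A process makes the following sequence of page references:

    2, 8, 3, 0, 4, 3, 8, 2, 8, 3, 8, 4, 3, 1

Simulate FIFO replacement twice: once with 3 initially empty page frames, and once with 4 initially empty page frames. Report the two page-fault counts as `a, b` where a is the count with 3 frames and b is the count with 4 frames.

3 frames: F F F F F . F F . F . F . F → 10 faults.
4 frames: F F F F F . . F F F . . . F → 9 faults.
9 < 10: adding a frame reduced faults, as is typical.

10, 9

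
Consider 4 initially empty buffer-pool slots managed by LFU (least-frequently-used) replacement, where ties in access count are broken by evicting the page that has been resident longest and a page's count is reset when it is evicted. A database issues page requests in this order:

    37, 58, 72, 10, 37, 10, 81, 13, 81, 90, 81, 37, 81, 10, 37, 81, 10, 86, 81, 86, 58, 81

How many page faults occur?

9

37 -> fault, frames [37]
58 -> fault, frames [37, 58]
72 -> fault, frames [37, 58, 72]
10 -> fault, frames [37, 58, 72, 10]
37 -> hit
10 -> hit
81 -> fault, evict 58, frames [37, 72, 10, 81]
13 -> fault, evict 72, frames [37, 10, 81, 13]
81 -> hit
90 -> fault, evict 13, frames [37, 10, 81, 90]
81 -> hit
37 -> hit
81 -> hit
10 -> hit
37 -> hit
81 -> hit
10 -> hit
86 -> fault, evict 90, frames [37, 10, 81, 86]
81 -> hit
86 -> hit
58 -> fault, evict 86, frames [37, 10, 81, 58]
81 -> hit
Page faults: 9.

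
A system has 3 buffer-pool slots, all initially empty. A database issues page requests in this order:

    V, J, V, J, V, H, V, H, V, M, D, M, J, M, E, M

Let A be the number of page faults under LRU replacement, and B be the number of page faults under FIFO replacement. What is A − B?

-1

Under LRU: F F . . . F . . . F F . F . F . → 7 faults.
Under FIFO: F F . . . F . . . F F . F . F F → 8 faults.
A − B = 7 − 8 = -1.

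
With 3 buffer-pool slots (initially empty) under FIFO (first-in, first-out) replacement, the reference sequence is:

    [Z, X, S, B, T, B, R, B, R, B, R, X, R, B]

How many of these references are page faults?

Z -> fault, frames {Z}
X -> fault, frames {Z,X}
S -> fault, frames {Z,X,S}
B -> fault, evict Z, frames {X,S,B}
T -> fault, evict X, frames {S,B,T}
B -> hit
R -> fault, evict S, frames {B,T,R}
B -> hit
R -> hit
B -> hit
R -> hit
X -> fault, evict B, frames {T,R,X}
R -> hit
B -> fault, evict T, frames {R,X,B}
Page faults: 8.

8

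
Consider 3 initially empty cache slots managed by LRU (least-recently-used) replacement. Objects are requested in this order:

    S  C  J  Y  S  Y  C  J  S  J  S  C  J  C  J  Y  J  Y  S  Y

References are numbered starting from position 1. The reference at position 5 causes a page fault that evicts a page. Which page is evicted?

C

pos 1: S → miss, frames (S)
pos 2: C → miss, frames (S C)
pos 3: J → miss, frames (S C J)
pos 4: Y → miss, evict S, frames (C J Y)
pos 5: S → miss, evict C, frames (J Y S)
At position 5, page C is evicted.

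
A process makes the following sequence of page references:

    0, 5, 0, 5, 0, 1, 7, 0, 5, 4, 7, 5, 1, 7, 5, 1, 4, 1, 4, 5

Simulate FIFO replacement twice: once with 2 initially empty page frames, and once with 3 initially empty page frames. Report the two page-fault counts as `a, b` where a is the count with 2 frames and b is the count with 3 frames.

2 frames: F F . . . F F F F F F F F F F F F . . F → 15 faults.
3 frames: F F . . . F F F F F F . F . F . F . . . → 11 faults.
11 < 15: adding a frame reduced faults, as is typical.

15, 11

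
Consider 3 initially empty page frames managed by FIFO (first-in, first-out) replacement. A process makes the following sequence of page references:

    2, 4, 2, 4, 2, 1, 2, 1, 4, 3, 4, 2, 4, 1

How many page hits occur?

7

2 → fault, frames [2]
4 → fault, frames [2, 4]
2 → hit
4 → hit
2 → hit
1 → fault, frames [2, 4, 1]
2 → hit
1 → hit
4 → hit
3 → fault, evict 2, frames [4, 1, 3]
4 → hit
2 → fault, evict 4, frames [1, 3, 2]
4 → fault, evict 1, frames [3, 2, 4]
1 → fault, evict 3, frames [2, 4, 1]
Hits: 7.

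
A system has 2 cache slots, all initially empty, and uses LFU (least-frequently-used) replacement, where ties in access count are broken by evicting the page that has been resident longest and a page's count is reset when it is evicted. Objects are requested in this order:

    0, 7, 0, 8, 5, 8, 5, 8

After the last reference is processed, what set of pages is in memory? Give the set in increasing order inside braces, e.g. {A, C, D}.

{0, 8}

0 -> miss, frames (0)
7 -> miss, frames (0 7)
0 -> hit
8 -> miss, evict 7, frames (0 8)
5 -> miss, evict 8, frames (0 5)
8 -> miss, evict 5, frames (0 8)
5 -> miss, evict 8, frames (0 5)
8 -> miss, evict 5, frames (0 8)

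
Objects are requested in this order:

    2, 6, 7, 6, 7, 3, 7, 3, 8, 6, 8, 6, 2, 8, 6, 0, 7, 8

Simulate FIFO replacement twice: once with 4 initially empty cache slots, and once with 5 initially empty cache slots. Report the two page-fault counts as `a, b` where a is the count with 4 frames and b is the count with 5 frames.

4 frames: F F F . . F . . F . . . F . F F F F → 10 faults.
5 frames: F F F . . F . . F . . . . . . F . . → 6 faults.
6 < 10: adding a frame reduced faults, as is typical.

10, 6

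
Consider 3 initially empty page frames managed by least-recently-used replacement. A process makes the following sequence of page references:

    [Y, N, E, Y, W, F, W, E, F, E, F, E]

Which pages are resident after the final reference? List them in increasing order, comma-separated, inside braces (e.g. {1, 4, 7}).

Y -> fault, frames (Y)
N -> fault, frames (Y N)
E -> fault, frames (Y N E)
Y -> hit
W -> fault, evict N, frames (E Y W)
F -> fault, evict E, frames (Y W F)
W -> hit
E -> fault, evict Y, frames (F W E)
F -> hit
E -> hit
F -> hit
E -> hit

{E, F, W}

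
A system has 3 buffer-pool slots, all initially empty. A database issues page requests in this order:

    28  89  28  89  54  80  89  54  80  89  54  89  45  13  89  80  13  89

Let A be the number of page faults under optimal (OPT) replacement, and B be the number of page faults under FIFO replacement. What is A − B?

Under OPT: F F . . F F . . . . . . F F . . . . → 6 faults.
Under FIFO: F F . . F F . . . . . . F F F F . . → 8 faults.
A − B = 6 − 8 = -2.

-2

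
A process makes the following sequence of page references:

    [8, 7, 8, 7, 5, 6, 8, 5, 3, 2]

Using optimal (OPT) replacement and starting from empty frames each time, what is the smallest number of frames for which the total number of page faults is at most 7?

f=1: 10 faults
f=2: 7 faults
f=3: 6 faults
f=4: 6 faults
f=5: 6 faults
f=6: 6 faults
Smallest f with faults ≤ 7 is 2.

2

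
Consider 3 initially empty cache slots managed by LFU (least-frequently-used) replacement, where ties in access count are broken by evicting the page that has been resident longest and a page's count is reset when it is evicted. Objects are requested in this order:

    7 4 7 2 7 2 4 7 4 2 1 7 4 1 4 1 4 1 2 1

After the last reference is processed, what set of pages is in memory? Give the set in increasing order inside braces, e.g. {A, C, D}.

7 -> miss, frames (7)
4 -> miss, frames (7 4)
7 -> hit
2 -> miss, frames (7 4 2)
7 -> hit
2 -> hit
4 -> hit
7 -> hit
4 -> hit
2 -> hit
1 -> miss, evict 4, frames (7 2 1)
7 -> hit
4 -> miss, evict 1, frames (7 2 4)
1 -> miss, evict 4, frames (7 2 1)
4 -> miss, evict 1, frames (7 2 4)
1 -> miss, evict 4, frames (7 2 1)
4 -> miss, evict 1, frames (7 2 4)
1 -> miss, evict 4, frames (7 2 1)
2 -> hit
1 -> hit

{1, 2, 7}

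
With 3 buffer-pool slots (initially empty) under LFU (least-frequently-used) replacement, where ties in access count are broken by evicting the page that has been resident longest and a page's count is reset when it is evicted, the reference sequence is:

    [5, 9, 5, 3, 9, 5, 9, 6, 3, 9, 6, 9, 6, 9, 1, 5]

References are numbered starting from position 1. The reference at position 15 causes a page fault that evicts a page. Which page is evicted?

pos 1: 5 -> miss, frames (5)
pos 2: 9 -> miss, frames (5 9)
pos 3: 5 -> hit
pos 4: 3 -> miss, frames (5 9 3)
pos 5: 9 -> hit
pos 6: 5 -> hit
pos 7: 9 -> hit
pos 8: 6 -> miss, evict 3, frames (5 9 6)
pos 9: 3 -> miss, evict 6, frames (5 9 3)
pos 10: 9 -> hit
pos 11: 6 -> miss, evict 3, frames (5 9 6)
pos 12: 9 -> hit
pos 13: 6 -> hit
pos 14: 9 -> hit
pos 15: 1 -> miss, evict 6, frames (5 9 1)
At position 15, page 6 is evicted.

6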